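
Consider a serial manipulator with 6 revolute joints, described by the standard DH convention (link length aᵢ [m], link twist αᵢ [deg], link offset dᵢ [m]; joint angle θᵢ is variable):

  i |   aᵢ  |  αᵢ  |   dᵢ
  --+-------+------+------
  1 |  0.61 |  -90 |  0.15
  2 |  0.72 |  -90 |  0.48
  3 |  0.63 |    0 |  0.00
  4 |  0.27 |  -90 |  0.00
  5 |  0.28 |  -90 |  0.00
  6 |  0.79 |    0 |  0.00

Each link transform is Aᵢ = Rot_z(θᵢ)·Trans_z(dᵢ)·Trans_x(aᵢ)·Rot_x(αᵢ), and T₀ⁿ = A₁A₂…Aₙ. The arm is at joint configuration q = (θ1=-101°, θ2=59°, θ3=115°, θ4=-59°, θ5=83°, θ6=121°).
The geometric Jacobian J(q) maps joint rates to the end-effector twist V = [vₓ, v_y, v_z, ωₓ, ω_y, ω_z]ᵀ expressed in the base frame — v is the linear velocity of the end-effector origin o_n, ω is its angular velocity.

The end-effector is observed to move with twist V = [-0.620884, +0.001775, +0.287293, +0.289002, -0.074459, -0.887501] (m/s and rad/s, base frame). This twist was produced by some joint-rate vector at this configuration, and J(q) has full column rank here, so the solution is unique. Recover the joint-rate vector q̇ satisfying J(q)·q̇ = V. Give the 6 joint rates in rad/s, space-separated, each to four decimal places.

-0.4550 -0.3870 0.1900 0.0610 -0.6980 0.3580

o_n = [-0.1343, -1.0927, -0.9070]
J₁: ẑ×o_n = [1.0927, -0.1343, 0.0000], ω = ẑ
J2: z=[0.9816, -0.1908, 0.0000] o=[-0.1164, -0.5988, 0.1500] → [0.2017, 1.0376, -0.4882, 0.9816, -0.1908, 0.0000]
J3: z=[0.1636, 0.8414, -0.5150] o=[0.2840, -1.0544, -0.4672] → [-0.3898, 0.2874, 0.3457, 0.1636, 0.8414, -0.5150]
J4: z=[0.1636, 0.8414, -0.5150] o=[-0.2503, -0.8108, -0.2389] → [-0.7073, 0.0495, -0.1437, 0.1636, 0.8414, -0.5150]
J5: z=[-0.4674, 0.5258, 0.7106] o=[-0.4849, -0.8445, -0.3684] → [-0.1069, -0.0027, -0.0683, -0.4674, 0.5258, 0.7106]
J6: z=[0.8424, 0.0211, 0.5385] o=[-0.5600, -1.0826, -0.2416] → [-0.0086, 0.7898, -0.0175, 0.8424, 0.0211, 0.5385]
q̇ = J⁺·V = [-0.4550, -0.3870, 0.1900, 0.0610, -0.6980, 0.3580]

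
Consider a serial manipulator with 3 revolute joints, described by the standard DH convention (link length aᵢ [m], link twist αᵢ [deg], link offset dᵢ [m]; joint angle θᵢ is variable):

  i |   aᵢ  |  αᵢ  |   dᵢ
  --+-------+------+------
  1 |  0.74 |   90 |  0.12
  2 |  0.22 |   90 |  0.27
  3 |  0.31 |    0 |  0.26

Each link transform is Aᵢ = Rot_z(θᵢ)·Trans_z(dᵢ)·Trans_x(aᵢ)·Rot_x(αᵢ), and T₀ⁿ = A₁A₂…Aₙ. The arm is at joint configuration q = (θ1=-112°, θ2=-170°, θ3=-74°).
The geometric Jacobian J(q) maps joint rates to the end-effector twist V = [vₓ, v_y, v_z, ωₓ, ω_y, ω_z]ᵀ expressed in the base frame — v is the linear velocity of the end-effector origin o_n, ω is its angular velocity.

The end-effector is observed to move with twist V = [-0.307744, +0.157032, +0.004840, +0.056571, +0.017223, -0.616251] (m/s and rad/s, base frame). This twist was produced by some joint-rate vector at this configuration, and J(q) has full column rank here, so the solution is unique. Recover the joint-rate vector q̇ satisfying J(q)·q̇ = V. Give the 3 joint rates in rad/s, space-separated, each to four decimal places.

-0.8270 -0.0460 0.2140

o_n = [-0.1217, -0.3758, 0.3230]
J₁: ẑ×o_n = [0.3758, -0.1217, 0.0000], ω = ẑ
J2: z=[-0.9272, 0.3746, 0.0000] o=[-0.2772, -0.6861, 0.1200] → [0.0760, 0.1882, -0.3460, -0.9272, 0.3746, 0.0000]
J3: z=[0.0650, 0.1610, 0.9848] o=[-0.4464, -0.3841, 0.0818] → [0.0307, 0.3041, -0.0517, 0.0650, 0.1610, 0.9848]
q̇ = J⁺·V = [-0.8270, -0.0460, 0.2140]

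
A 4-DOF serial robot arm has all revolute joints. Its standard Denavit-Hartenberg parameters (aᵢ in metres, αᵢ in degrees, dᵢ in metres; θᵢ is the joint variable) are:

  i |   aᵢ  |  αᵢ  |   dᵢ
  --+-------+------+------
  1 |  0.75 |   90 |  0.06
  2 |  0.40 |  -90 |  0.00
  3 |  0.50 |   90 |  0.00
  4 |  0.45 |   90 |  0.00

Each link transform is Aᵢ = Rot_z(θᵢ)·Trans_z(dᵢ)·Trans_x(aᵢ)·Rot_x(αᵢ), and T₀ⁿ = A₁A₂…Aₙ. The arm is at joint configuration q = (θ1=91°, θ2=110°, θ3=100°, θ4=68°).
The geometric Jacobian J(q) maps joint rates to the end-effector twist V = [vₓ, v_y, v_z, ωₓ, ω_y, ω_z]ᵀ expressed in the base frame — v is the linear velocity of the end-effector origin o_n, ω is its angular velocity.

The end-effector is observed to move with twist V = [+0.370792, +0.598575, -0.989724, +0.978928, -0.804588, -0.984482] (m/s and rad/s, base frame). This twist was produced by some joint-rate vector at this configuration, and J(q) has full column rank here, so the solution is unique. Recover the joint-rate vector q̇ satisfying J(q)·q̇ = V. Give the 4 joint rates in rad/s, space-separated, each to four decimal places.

o_n = [-0.6629, 0.2493, 0.1841]
J₁: ẑ×o_n = [-0.2493, -0.6629, 0.0000], ω = ẑ
J2: z=[0.9998, 0.0175, 0.0000] o=[-0.0131, 0.7499, 0.0600] → [0.0022, -0.1241, -0.4892, 0.9998, 0.0175, 0.0000]
J3: z=[0.0164, -0.9395, -0.3420] o=[-0.0107, 0.6131, 0.4359] → [0.1121, 0.2272, -0.6187, 0.0164, -0.9395, -0.3420]
J4: z=[-0.1677, -0.3398, 0.9254] o=[-0.5035, 0.6342, 0.3543] → [0.4140, -0.1760, 0.0104, -0.1677, -0.3398, 0.9254]
q̇ = J⁺·V = [-0.8500, 0.9920, 0.8180, 0.1570]

-0.8500 0.9920 0.8180 0.1570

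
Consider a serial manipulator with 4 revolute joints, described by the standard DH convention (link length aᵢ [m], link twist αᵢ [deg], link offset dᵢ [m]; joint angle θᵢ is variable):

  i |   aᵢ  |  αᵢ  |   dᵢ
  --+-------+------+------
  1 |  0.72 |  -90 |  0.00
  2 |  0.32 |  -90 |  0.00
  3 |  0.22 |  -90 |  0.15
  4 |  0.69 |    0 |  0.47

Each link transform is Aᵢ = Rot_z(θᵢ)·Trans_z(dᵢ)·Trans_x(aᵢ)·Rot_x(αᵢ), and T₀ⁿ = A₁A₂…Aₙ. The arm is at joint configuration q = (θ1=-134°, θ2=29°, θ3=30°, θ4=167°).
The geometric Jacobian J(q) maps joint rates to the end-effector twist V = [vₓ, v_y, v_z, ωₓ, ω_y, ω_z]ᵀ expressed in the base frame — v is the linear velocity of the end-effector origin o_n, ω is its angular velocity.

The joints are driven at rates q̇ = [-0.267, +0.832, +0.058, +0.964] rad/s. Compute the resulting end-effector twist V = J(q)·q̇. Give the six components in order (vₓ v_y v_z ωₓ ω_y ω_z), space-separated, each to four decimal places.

0.2411 0.2642 -0.2779 0.3103 0.3255 -0.0840

o_n = [-0.4457, -0.2011, 0.1533]
J₁: ẑ×o_n = [0.2011, -0.4457, 0.0000], ω = ẑ
J2: z=[0.7193, -0.6947, 0.0000] o=[-0.5002, -0.5179, 0.0000] → [-0.1065, -0.1102, 0.2657, 0.7193, -0.6947, 0.0000]
J3: z=[0.3368, 0.3487, -0.8746] o=[-0.6946, -0.7193, -0.1551] → [0.5607, -0.3216, 0.0877, 0.3368, 0.3487, -0.8746]
J4: z=[-0.3192, 0.9162, 0.2424] o=[-0.8389, -0.7104, -0.3787] → [0.3639, 0.2651, -0.5229, -0.3192, 0.9162, 0.2424]
V = J·q̇ = [0.2411, 0.2642, -0.2779, 0.3103, 0.3255, -0.0840]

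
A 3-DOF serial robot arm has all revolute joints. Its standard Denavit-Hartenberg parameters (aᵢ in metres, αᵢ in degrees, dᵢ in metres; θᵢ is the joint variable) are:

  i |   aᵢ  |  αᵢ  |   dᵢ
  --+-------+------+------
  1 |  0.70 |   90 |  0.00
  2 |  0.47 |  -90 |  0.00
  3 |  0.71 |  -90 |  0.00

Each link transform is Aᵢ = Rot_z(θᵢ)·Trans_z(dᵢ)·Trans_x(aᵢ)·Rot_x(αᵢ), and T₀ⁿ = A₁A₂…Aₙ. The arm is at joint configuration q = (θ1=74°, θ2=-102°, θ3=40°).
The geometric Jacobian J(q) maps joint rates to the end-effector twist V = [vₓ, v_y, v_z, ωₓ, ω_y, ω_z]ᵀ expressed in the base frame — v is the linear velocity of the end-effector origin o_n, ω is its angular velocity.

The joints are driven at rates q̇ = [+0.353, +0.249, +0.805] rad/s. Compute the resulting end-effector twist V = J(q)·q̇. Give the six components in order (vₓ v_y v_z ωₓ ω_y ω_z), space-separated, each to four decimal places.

o_n = [-0.3039, 0.5960, -0.9917]
J₁: ẑ×o_n = [-0.5960, -0.3039, 0.0000], ω = ẑ
J2: z=[0.9613, -0.2756, 0.0000] o=[0.1929, 0.6729, 0.0000] → [0.2734, 0.9533, -0.2108, 0.9613, -0.2756, 0.0000]
J3: z=[0.2696, 0.9403, -0.2079] o=[0.1660, 0.5790, -0.4597] → [-0.4967, 0.2411, 0.4464, 0.2696, 0.9403, -0.2079]
V = J·q̇ = [-0.5422, 0.3242, 0.3069, 0.4564, 0.6883, 0.1856]

-0.5422 0.3242 0.3069 0.4564 0.6883 0.1856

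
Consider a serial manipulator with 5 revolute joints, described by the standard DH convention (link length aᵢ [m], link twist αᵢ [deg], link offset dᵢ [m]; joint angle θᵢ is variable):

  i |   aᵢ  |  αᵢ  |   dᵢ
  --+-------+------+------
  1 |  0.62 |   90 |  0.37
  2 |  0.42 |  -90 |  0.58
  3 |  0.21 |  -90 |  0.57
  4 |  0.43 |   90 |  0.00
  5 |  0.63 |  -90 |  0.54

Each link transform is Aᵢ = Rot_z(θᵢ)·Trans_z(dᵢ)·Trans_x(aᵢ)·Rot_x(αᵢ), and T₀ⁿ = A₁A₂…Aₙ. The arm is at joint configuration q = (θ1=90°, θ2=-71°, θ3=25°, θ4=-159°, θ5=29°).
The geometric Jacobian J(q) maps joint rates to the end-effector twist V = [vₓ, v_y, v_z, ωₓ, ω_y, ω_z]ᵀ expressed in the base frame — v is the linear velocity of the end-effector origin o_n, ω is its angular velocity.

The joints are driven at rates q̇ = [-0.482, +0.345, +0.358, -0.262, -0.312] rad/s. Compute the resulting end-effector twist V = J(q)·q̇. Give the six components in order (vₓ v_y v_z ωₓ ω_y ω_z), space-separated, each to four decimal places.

0.9214 -0.7685 -0.0679 0.5352 0.6829 -0.4711

o_n = [0.6833, 0.8440, 1.0015]
J₁: ẑ×o_n = [-0.8440, 0.6833, 0.0000], ω = ẑ
J2: z=[1.0000, -0.0000, 0.0000] o=[0.0000, 0.6200, 0.3700] → [-0.0000, -0.6315, 0.2240, 1.0000, -0.0000, 0.0000]
J3: z=[0.0000, 0.9455, 0.3256] o=[0.5800, 0.7567, -0.0271] → [0.9442, 0.0336, -0.0977, 0.0000, 0.9455, 0.3256]
J4: z=[-0.9063, -0.1376, 0.3996] o=[0.4913, 1.3576, -0.0215] → [0.0645, 1.0039, 0.4919, -0.9063, -0.1376, 0.3996]
J5: z=[0.1515, -0.9885, 0.0032] o=[0.6609, 1.3849, 0.3727] → [-0.6199, -0.0952, -0.0598, 0.1515, -0.9885, 0.0032]
V = J·q̇ = [0.9214, -0.7685, -0.0679, 0.5352, 0.6829, -0.4711]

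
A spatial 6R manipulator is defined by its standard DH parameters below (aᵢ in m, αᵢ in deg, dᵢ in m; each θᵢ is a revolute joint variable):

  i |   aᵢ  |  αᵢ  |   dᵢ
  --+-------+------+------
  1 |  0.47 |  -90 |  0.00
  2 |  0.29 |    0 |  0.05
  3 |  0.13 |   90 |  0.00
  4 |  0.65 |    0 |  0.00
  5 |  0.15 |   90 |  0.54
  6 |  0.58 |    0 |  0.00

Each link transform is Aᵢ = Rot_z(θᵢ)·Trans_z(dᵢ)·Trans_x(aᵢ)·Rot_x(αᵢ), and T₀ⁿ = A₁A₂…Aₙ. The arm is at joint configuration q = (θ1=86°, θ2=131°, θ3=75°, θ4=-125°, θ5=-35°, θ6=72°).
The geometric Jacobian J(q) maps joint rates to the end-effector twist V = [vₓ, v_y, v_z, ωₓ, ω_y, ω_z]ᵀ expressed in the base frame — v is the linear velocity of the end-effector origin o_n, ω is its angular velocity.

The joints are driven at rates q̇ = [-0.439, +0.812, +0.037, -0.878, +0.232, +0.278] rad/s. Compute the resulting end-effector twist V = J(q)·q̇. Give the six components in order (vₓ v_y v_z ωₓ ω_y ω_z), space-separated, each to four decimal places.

-0.5277 -1.1091 -0.0790 -1.0818 0.4452 0.0999

o_n = [0.6144, 0.2553, -1.4421]
J₁: ẑ×o_n = [-0.2553, 0.6144, 0.0000], ω = ẑ
J2: z=[-0.9976, 0.0698, 0.0000] o=[0.0328, 0.4689, 0.0000] → [-0.1006, -1.4386, 0.1725, -0.9976, 0.0698, 0.0000]
J3: z=[-0.9976, 0.0698, 0.0000] o=[-0.0304, 0.2825, -0.2189] → [-0.0853, -1.2202, -0.0178, -0.9976, 0.0698, 0.0000]
J4: z=[-0.0306, -0.4373, -0.8988] o=[-0.0385, 0.1660, -0.1619] → [0.6401, -0.6259, 0.2828, -0.0306, -0.4373, -0.8988]
J5: z=[-0.0306, -0.4373, -0.8988] o=[0.5160, 0.4631, -0.3253] → [0.3016, -0.1225, 0.0494, -0.0306, -0.4373, -0.8988]
J6: z=[-0.9160, 0.3722, -0.1499] o=[0.5595, 0.3498, -0.8725] → [-0.2262, -0.5300, 0.0661, -0.9160, 0.3722, -0.1499]
V = J·q̇ = [-0.5277, -1.1091, -0.0790, -1.0818, 0.4452, 0.0999]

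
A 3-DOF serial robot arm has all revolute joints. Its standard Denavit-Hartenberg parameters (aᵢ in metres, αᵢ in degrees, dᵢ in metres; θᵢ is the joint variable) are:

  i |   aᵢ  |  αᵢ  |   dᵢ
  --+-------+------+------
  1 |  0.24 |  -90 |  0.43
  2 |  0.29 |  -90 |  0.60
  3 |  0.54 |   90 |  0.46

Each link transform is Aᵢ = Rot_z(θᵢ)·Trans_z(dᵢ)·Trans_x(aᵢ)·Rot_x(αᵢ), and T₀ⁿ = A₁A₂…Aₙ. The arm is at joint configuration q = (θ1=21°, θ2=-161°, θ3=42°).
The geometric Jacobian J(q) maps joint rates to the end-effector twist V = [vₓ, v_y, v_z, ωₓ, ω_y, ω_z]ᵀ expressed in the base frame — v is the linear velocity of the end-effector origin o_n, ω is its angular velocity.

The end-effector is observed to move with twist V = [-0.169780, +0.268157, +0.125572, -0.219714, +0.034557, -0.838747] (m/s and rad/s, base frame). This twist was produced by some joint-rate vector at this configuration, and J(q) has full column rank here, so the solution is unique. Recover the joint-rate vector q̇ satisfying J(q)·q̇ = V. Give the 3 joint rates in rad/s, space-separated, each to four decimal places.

o_n = [-0.3319, 0.1283, 1.0900]
J₁: ẑ×o_n = [-0.1283, -0.3319, 0.0000], ω = ẑ
J2: z=[-0.3584, 0.9336, 0.0000] o=[0.2241, 0.0860, 0.4300] → [0.6162, 0.2365, 0.5039, -0.3584, 0.9336, 0.0000]
J3: z=[0.3039, 0.1167, 0.9455] o=[-0.2469, 0.5479, 0.5244] → [0.4628, -0.2522, -0.1176, 0.3039, 0.1167, 0.9455]
q̇ = J⁺·V = [-0.2790, 0.1110, -0.5920]

-0.2790 0.1110 -0.5920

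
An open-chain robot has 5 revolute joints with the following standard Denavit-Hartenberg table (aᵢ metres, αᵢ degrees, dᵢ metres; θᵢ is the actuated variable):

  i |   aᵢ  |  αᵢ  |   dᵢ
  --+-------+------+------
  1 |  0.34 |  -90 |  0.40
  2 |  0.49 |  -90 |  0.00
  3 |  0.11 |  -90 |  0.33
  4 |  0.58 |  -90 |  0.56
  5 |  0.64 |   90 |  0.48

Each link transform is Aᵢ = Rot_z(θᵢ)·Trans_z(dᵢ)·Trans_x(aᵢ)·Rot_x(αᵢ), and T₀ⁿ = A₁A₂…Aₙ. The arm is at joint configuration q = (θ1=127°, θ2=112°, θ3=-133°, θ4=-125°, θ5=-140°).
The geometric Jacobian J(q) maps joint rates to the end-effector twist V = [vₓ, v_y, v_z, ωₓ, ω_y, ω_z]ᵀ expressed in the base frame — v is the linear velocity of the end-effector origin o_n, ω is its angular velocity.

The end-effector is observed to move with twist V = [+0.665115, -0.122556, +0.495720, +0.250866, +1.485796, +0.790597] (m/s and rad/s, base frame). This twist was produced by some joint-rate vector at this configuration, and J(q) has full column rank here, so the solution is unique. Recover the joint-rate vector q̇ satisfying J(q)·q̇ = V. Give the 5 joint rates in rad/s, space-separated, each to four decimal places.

0.6870 -0.2030 -0.6960 -0.9620 -0.3930

o_n = [-0.4176, -1.0956, -0.1731]
J₁: ẑ×o_n = [1.0956, -0.4176, 0.0000], ω = ẑ
J2: z=[-0.7986, -0.6018, 0.0000] o=[-0.2046, 0.2715, 0.4000] → [0.3449, -0.4577, 0.9637, -0.7986, -0.6018, 0.0000]
J3: z=[0.5580, -0.7405, 0.3746] o=[-0.0941, 0.1249, -0.0543] → [0.5452, -0.0549, -0.9206, 0.5580, -0.7405, 0.3746]
J4: z=[-0.3798, -0.6292, -0.6781] o=[0.0088, -0.1454, 0.1389] → [-0.4481, 0.1707, 0.0926, -0.3798, -0.6292, -0.6781]
J5: z=[-0.2843, -0.6181, 0.7328] o=[0.3067, -0.7710, -0.2733] → [0.1759, -0.5023, -0.3554, -0.2843, -0.6181, 0.7328]
q̇ = J⁺·V = [0.6870, -0.2030, -0.6960, -0.9620, -0.3930]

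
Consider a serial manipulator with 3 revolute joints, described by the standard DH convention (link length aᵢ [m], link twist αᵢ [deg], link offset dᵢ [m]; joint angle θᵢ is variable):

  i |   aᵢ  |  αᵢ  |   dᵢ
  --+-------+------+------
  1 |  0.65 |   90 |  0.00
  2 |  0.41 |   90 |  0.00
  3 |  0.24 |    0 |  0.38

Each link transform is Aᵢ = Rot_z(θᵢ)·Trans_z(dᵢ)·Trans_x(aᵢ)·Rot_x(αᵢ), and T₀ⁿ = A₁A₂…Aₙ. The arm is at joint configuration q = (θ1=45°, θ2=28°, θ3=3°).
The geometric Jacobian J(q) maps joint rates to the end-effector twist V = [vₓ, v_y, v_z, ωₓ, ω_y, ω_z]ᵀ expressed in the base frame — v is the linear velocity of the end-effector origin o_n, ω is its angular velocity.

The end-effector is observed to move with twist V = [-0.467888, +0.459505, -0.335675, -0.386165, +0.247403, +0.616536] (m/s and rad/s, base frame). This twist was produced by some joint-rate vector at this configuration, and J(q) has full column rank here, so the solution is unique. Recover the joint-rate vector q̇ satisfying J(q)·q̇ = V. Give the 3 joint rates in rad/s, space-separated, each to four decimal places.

o_n = [1.0003, 0.9825, -0.0305]
J₁: ẑ×o_n = [-0.9825, 1.0003, 0.0000], ω = ẑ
J2: z=[0.7071, -0.7071, 0.0000] o=[0.4596, 0.4596, 0.0000] → [0.0216, 0.0216, 0.7520, 0.7071, -0.7071, 0.0000]
J3: z=[0.3320, 0.3320, -0.8829] o=[0.7156, 0.7156, 0.1925] → [0.1616, -0.1773, -0.0059, 0.3320, 0.3320, -0.8829]
q̇ = J⁺·V = [0.4320, -0.4480, -0.2090]

0.4320 -0.4480 -0.2090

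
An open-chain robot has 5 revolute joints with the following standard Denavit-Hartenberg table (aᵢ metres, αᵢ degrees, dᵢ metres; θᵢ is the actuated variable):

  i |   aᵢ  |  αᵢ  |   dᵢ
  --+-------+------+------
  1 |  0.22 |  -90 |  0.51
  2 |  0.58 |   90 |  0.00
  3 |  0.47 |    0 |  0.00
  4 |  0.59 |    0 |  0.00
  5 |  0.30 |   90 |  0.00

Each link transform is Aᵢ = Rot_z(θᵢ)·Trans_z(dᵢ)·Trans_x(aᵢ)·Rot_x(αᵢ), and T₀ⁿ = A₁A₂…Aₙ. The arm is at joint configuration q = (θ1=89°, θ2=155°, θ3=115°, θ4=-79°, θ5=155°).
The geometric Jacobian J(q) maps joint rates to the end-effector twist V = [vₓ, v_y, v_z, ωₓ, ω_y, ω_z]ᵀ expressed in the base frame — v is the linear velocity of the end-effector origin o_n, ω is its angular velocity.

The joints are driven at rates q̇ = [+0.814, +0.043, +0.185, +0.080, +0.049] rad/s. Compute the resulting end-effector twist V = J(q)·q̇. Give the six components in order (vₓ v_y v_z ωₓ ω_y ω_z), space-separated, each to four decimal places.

0.2319 -0.4584 0.0865 -0.0407 0.1334 0.5294

o_n = [-0.7205, -0.2788, 0.2716]
J₁: ẑ×o_n = [0.2788, -0.7205, 0.0000], ω = ẑ
J2: z=[-0.9998, 0.0175, 0.0000] o=[0.0038, 0.2200, 0.5100] → [-0.0042, -0.2384, 0.5113, -0.9998, 0.0175, 0.0000]
J3: z=[0.0074, 0.4226, -0.9063] o=[-0.0053, -0.3056, 0.2649] → [0.0271, 0.6481, 0.3024, 0.0074, 0.4226, -0.9063]
J4: z=[0.0074, 0.4226, -0.9063] o=[-0.4281, -0.1182, 0.3488] → [-0.1782, 0.2656, 0.1224, 0.0074, 0.4226, -0.9063]
J5: z=[0.0074, 0.4226, -0.9063] o=[-0.7824, -0.5447, 0.1471] → [0.2935, -0.0570, -0.0242, 0.0074, 0.4226, -0.9063]
V = J·q̇ = [0.2319, -0.4584, 0.0865, -0.0407, 0.1334, 0.5294]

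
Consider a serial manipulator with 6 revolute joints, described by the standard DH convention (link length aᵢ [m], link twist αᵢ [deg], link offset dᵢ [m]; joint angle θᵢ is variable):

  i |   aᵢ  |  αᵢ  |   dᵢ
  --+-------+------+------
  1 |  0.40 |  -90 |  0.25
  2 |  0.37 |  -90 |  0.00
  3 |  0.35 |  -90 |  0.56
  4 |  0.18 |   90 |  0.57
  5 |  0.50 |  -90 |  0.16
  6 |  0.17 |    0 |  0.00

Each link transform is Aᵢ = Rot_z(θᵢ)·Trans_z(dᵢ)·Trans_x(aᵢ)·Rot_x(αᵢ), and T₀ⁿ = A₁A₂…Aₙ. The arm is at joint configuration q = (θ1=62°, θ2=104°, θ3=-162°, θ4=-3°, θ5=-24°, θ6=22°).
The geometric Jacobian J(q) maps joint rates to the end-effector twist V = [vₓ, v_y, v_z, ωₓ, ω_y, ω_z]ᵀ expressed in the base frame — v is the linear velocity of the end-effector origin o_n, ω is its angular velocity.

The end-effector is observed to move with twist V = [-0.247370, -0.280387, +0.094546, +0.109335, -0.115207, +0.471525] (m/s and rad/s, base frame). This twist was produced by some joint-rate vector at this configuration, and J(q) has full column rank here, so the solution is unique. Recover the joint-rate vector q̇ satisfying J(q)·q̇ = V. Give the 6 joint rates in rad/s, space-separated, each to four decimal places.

o_n = [-0.6218, 0.1837, 1.0068]
J₁: ẑ×o_n = [-0.1837, -0.6218, 0.0000], ω = ẑ
J2: z=[-0.8829, 0.4695, 0.0000] o=[0.1878, 0.3532, 0.2500] → [0.3553, 0.6682, 0.5297, -0.8829, 0.4695, 0.0000]
J3: z=[-0.4555, -0.8567, 0.2419] o=[0.1458, 0.2741, -0.1090] → [-0.9340, 0.3226, -0.6164, -0.4555, -0.8567, 0.2419]
J4: z=[-0.8748, 0.3805, -0.2998] o=[-0.1670, -0.0837, 0.3494] → [0.3303, 0.7114, -0.0609, -0.8748, 0.3805, -0.2998]
J5: z=[-0.4463, -0.8738, 0.1933] o=[-0.6996, 0.1877, 0.3467] → [-0.5760, 0.3096, 0.0697, -0.4463, -0.8738, 0.1933]
J6: z=[-0.8758, 0.4708, 0.1061] o=[-0.6792, 0.1088, 0.8653] → [0.0586, 0.1300, -0.0926, -0.8758, 0.4708, 0.1061]
q̇ = J⁺·V = [0.2540, 0.4170, 0.2470, -0.6150, -0.1460, 0.0150]

0.2540 0.4170 0.2470 -0.6150 -0.1460 0.0150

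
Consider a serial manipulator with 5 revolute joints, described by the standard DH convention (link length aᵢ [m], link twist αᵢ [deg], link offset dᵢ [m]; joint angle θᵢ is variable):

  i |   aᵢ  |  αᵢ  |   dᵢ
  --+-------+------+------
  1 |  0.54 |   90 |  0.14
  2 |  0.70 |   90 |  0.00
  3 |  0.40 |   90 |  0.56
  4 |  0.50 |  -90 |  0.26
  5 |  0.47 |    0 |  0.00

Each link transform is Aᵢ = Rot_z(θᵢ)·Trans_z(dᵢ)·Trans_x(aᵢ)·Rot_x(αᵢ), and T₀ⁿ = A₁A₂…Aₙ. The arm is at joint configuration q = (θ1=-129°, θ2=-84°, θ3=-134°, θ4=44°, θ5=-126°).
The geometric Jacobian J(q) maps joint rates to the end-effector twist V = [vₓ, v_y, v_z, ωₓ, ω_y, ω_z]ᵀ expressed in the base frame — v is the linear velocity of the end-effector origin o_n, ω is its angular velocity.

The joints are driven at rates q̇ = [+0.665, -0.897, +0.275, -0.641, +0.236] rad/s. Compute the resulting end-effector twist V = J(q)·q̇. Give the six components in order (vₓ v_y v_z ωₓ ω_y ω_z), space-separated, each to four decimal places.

o_n = [0.0858, 0.1714, 0.2146]
J₁: ẑ×o_n = [-0.1714, 0.0858, 0.0000], ω = ẑ
J2: z=[-0.7771, 0.6293, 0.0000] o=[-0.3398, -0.4197, 0.1400] → [0.0470, 0.0580, -0.7272, -0.7771, 0.6293, 0.0000]
J3: z=[0.6259, 0.7729, -0.1045] o=[-0.3859, -0.4765, -0.5562] → [0.6635, -0.5317, 0.0410, 0.6259, 0.7729, -0.1045]
J4: z=[-0.4925, 0.4956, 0.7154] o=[0.2065, -0.2022, -0.3384] → [0.0067, 0.1860, -0.1242, -0.4925, 0.4956, 0.7154]
J5: z=[0.0301, 0.8312, -0.5551] o=[0.5133, 0.0526, 0.0598] → [0.1947, 0.2327, 0.3590, 0.0301, 0.8312, -0.5551]
V = J·q̇ = [0.0679, -0.2055, 0.8279, 1.1920, -0.4735, 0.0467]

0.0679 -0.2055 0.8279 1.1920 -0.4735 0.0467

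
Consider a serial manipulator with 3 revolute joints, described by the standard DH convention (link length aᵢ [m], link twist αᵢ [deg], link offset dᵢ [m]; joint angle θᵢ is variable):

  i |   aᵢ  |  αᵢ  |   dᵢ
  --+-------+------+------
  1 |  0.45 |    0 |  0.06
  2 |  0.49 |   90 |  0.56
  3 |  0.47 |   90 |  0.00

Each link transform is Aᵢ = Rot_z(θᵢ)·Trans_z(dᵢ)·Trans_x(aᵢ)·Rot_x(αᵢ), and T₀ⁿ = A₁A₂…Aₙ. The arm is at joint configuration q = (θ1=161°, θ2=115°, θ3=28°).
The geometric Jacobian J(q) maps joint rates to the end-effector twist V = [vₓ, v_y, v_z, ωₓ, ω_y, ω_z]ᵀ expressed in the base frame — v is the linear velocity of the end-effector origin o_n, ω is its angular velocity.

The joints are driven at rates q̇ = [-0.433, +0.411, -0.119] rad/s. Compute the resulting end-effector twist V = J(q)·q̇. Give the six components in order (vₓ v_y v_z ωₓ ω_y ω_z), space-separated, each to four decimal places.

0.0464 0.1560 -0.0494 0.1183 0.0124 -0.0220

o_n = [-0.3309, -0.7535, 0.8407]
J₁: ẑ×o_n = [0.7535, -0.3309, 0.0000], ω = ẑ
J2: z=[0.0000, 0.0000, 1.0000] o=[-0.4255, 0.1465, 0.0600] → [0.9000, 0.0946, -0.0000, 0.0000, 0.0000, 1.0000]
J3: z=[-0.9945, -0.1045, 0.0000] o=[-0.3743, -0.3408, 0.6200] → [-0.0231, 0.2194, 0.4150, -0.9945, -0.1045, 0.0000]
V = J·q̇ = [0.0464, 0.1560, -0.0494, 0.1183, 0.0124, -0.0220]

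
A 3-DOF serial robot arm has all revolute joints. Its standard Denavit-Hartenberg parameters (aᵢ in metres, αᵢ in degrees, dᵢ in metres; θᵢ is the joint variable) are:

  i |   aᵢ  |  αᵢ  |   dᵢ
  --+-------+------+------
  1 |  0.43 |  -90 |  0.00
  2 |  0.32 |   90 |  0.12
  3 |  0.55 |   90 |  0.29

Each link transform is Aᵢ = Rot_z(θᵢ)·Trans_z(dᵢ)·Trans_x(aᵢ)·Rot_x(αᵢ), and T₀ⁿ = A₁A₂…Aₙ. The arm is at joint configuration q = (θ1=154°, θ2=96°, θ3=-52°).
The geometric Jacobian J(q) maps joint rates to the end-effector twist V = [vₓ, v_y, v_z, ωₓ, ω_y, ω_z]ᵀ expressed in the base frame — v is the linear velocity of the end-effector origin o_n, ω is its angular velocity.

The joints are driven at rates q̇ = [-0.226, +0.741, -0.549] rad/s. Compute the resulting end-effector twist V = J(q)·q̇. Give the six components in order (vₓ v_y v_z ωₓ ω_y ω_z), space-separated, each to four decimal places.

0.6436 0.0563 0.0739 0.1659 -0.9054 -0.1686

o_n = [-0.4464, 0.5664, -0.6853]
J₁: ẑ×o_n = [-0.5664, -0.4464, 0.0000], ω = ẑ
J2: z=[-0.4384, -0.8988, 0.0000] o=[-0.3865, 0.1885, 0.0000] → [0.6160, -0.3004, -0.2196, -0.4384, -0.8988, 0.0000]
J3: z=[-0.8939, 0.4360, -0.1045] o=[-0.4090, 0.0660, -0.3182] → [-0.1077, -0.3242, -0.4310, -0.8939, 0.4360, -0.1045]
V = J·q̇ = [0.6436, 0.0563, 0.0739, 0.1659, -0.9054, -0.1686]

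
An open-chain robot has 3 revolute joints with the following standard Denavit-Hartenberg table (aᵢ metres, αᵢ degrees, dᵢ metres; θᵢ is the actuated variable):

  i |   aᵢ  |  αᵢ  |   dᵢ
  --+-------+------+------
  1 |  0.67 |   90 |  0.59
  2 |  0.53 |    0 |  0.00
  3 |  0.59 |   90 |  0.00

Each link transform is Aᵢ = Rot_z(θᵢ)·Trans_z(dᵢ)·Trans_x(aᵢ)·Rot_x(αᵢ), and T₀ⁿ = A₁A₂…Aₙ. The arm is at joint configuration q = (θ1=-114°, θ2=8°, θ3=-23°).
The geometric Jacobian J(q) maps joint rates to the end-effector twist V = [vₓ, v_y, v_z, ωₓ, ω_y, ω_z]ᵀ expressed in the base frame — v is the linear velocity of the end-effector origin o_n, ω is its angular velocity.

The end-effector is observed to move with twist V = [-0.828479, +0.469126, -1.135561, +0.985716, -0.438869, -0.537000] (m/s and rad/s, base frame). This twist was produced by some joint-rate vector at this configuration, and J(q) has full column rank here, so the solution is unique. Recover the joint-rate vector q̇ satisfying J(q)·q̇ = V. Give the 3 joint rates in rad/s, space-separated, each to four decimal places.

-0.5370 -0.9920 -0.0870

o_n = [-0.7178, -1.6122, 0.5111]
J₁: ẑ×o_n = [1.6122, -0.7178, 0.0000], ω = ẑ
J2: z=[-0.9135, 0.4067, 0.0000] o=[-0.2725, -0.6121, 0.5900] → [-0.0321, -0.0721, 1.0947, -0.9135, 0.4067, 0.0000]
J3: z=[-0.9135, 0.4067, 0.0000] o=[-0.4860, -1.0915, 0.6638] → [-0.0621, -0.1395, 0.5699, -0.9135, 0.4067, 0.0000]
q̇ = J⁺·V = [-0.5370, -0.9920, -0.0870]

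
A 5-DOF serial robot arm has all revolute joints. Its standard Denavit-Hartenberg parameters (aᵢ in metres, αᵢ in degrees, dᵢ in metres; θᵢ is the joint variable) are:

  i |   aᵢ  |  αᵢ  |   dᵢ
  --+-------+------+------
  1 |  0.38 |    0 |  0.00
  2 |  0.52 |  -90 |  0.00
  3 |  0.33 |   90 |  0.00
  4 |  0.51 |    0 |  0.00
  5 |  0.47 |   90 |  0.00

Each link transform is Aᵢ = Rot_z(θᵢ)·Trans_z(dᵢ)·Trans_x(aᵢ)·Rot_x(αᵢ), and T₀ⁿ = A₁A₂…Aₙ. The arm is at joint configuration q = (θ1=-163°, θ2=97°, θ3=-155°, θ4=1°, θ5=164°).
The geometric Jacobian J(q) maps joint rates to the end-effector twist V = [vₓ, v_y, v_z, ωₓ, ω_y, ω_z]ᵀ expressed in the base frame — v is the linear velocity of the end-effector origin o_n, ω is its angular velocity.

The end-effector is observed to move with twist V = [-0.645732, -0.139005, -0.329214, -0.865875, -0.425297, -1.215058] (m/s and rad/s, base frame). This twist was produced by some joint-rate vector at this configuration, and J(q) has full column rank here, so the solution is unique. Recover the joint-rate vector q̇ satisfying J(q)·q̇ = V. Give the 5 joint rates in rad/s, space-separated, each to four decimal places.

o_n = [-0.1749, -0.2135, 0.1631]
J₁: ẑ×o_n = [0.2135, -0.1749, 0.0000], ω = ẑ
J2: z=[0.0000, 0.0000, 1.0000] o=[-0.3634, -0.1111, 0.0000] → [0.1024, 0.1885, -0.0000, 0.0000, 0.0000, 1.0000]
J3: z=[0.9135, 0.4067, 0.0000] o=[-0.1519, -0.5861, 0.0000] → [0.0663, -0.1490, 0.3498, 0.9135, 0.4067, 0.0000]
J4: z=[-0.1719, 0.3861, -0.9063] o=[-0.2735, -0.3129, 0.1395] → [0.0992, -0.0853, -0.0552, -0.1719, 0.3861, -0.9063]
J5: z=[-0.1719, 0.3861, -0.9063] o=[-0.4534, 0.1129, 0.3550] → [-0.3699, -0.2854, -0.0514, -0.1719, 0.3861, -0.9063]
q̇ = J⁺·V = [-0.3450, -0.9480, -0.9640, -0.9440, 0.8580]

-0.3450 -0.9480 -0.9640 -0.9440 0.8580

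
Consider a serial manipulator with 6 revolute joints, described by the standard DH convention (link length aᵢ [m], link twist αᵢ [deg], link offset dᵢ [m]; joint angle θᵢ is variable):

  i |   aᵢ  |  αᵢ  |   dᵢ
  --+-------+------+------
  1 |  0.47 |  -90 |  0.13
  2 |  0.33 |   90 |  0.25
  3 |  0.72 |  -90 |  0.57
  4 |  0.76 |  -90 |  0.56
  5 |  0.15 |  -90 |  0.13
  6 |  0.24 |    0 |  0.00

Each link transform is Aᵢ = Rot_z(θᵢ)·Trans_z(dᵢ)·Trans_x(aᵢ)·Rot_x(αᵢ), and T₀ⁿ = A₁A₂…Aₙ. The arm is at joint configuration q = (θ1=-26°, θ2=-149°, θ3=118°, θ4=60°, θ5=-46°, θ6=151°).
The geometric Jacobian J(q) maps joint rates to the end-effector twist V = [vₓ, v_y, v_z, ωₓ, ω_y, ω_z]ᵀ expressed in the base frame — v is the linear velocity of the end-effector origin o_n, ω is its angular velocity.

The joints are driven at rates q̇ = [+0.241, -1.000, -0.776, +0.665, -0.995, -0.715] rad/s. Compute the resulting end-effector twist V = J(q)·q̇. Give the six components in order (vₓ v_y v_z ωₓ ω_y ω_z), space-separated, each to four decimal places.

-0.0005 0.8619 1.1055 0.4881 -1.3636 -0.5765

o_n = [1.3495, 0.3985, -0.1426]
J₁: ẑ×o_n = [-0.3985, 1.3495, 0.0000], ω = ẑ
J2: z=[0.4384, 0.8988, 0.0000] o=[0.4224, -0.2060, 0.1300] → [-0.2451, 0.1195, -0.5682, 0.4384, 0.8988, 0.0000]
J3: z=[-0.4629, 0.2258, -0.8572] o=[0.2778, 0.1427, 0.3000] → [0.1194, -1.1235, -0.3604, -0.4629, 0.2258, -0.8572]
J4: z=[0.4744, -0.7537, -0.4548] o=[0.5530, 0.7157, -0.3627] → [-0.3101, -0.4666, 0.4498, 0.4744, -0.7537, -0.4548]
J5: z=[-0.4170, -0.6474, 0.6380] o=[1.4079, 0.3796, -0.1451] → [-0.0137, -0.0362, -0.0457, -0.4170, -0.6474, 0.6380]
J6: z=[0.2281, 0.6049, 0.7629] o=[1.4857, 0.2259, -0.0465] → [-0.1899, -0.0819, 0.1218, 0.2281, 0.6049, 0.7629]
V = J·q̇ = [-0.0005, 0.8619, 1.1055, 0.4881, -1.3636, -0.5765]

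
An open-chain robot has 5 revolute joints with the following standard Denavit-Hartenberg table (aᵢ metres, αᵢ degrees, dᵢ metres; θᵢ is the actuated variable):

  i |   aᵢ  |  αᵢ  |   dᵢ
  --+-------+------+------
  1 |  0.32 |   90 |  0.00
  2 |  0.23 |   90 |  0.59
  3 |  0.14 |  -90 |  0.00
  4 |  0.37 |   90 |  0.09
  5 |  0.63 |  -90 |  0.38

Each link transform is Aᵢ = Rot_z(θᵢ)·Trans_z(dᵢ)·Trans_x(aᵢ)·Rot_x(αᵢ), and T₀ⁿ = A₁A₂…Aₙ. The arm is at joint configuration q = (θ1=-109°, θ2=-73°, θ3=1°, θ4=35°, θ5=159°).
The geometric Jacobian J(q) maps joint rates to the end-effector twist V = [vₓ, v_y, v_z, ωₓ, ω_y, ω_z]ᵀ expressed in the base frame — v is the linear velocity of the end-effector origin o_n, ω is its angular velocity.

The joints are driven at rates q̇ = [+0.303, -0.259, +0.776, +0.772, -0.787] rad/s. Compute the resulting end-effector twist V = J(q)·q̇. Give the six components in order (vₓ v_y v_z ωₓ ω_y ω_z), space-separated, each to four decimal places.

o_n = [-0.8661, 0.2763, -0.5137]
J₁: ẑ×o_n = [-0.2763, -0.8661, 0.0000], ω = ẑ
J2: z=[-0.9455, 0.3256, 0.0000] o=[-0.1042, -0.3026, 0.0000] → [-0.1672, -0.4857, -0.2993, -0.9455, 0.3256, 0.0000]
J3: z=[0.3113, 0.9042, -0.2924] o=[-0.6839, -0.1741, -0.2200] → [-0.1339, 0.1447, 0.3049, 0.3113, 0.9042, -0.2924]
J4: z=[-0.9437, 0.3303, 0.0167] o=[-0.6996, -0.2120, -0.3538] → [-0.0610, -0.1536, -0.4058, -0.9437, 0.3303, 0.0167]
J5: z=[0.1910, 0.5854, -0.7879] o=[-0.8844, -0.4562, -0.5801] → [0.6160, -0.0271, 0.1292, 0.1910, 0.5854, -0.7879]
V = J·q̇ = [-0.6762, -0.1216, -0.1008, -0.3924, 0.4117, 0.7091]

-0.6762 -0.1216 -0.1008 -0.3924 0.4117 0.7091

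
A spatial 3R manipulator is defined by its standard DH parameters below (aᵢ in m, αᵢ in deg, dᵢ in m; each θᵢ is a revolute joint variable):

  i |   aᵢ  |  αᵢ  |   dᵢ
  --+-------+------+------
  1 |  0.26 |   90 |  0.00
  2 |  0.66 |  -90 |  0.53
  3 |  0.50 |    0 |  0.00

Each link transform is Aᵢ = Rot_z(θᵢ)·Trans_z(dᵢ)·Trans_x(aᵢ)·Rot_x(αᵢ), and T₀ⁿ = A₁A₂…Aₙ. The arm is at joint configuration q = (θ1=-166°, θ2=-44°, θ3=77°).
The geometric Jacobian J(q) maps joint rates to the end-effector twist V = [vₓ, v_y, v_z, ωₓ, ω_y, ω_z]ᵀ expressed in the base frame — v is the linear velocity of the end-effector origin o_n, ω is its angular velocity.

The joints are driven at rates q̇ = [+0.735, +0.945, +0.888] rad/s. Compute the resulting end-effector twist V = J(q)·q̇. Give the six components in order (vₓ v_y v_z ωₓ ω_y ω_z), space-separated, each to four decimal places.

o_n = [-0.8018, -0.1558, -0.5366]
J₁: ẑ×o_n = [0.1558, -0.8018, 0.0000], ω = ẑ
J2: z=[-0.2419, 0.9703, 0.0000] o=[-0.2523, -0.0629, 0.0000] → [-0.5207, -0.1298, 0.5557, -0.2419, 0.9703, 0.0000]
J3: z=[-0.6740, -0.1681, 0.7193] o=[-0.8412, 0.3365, -0.4585] → [0.3673, -0.0244, 0.3384, -0.6740, -0.1681, 0.7193]
V = J·q̇ = [-0.0514, -0.7336, 0.8256, -0.8271, 0.7677, 1.3738]

-0.0514 -0.7336 0.8256 -0.8271 0.7677 1.3738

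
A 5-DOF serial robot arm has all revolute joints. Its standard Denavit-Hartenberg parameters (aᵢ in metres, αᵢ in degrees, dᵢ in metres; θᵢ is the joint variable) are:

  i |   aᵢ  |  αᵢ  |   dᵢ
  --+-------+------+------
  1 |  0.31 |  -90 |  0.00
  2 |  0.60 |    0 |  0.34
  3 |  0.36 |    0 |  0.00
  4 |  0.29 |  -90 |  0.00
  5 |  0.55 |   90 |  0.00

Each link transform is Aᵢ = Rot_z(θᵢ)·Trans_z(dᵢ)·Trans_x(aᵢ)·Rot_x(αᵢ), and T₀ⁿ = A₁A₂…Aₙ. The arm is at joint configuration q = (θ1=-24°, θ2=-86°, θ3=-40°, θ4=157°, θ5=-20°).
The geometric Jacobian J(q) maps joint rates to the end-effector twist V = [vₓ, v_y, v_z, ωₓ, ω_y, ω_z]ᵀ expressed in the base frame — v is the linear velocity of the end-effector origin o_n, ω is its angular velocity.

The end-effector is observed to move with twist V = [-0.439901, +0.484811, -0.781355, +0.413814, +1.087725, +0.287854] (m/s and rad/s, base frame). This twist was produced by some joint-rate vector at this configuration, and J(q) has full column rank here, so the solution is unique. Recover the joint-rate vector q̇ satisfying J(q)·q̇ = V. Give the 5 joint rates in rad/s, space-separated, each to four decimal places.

0.3950 0.0380 0.1320 0.9920 0.1250

o_n = [0.9747, 0.1441, 0.4742]
J₁: ẑ×o_n = [-0.1441, 0.9747, 0.0000], ω = ẑ
J2: z=[0.4067, 0.9135, 0.0000] o=[0.2832, -0.1261, 0.0000] → [0.4332, -0.1929, -0.5218, 0.4067, 0.9135, 0.0000]
J3: z=[0.4067, 0.9135, 0.0000] o=[0.4597, 0.1675, 0.5985] → [-0.1136, 0.0506, -0.4800, 0.4067, 0.9135, 0.0000]
J4: z=[0.4067, 0.9135, 0.0000] o=[0.2664, 0.2536, 0.8898] → [-0.3796, 0.1690, -0.6916, 0.4067, 0.9135, 0.0000]
J5: z=[-0.4705, 0.2095, -0.8572] o=[0.4935, 0.1525, 0.7404] → [-0.0629, -0.5377, -0.0969, -0.4705, 0.2095, -0.8572]
q̇ = J⁺·V = [0.3950, 0.0380, 0.1320, 0.9920, 0.1250]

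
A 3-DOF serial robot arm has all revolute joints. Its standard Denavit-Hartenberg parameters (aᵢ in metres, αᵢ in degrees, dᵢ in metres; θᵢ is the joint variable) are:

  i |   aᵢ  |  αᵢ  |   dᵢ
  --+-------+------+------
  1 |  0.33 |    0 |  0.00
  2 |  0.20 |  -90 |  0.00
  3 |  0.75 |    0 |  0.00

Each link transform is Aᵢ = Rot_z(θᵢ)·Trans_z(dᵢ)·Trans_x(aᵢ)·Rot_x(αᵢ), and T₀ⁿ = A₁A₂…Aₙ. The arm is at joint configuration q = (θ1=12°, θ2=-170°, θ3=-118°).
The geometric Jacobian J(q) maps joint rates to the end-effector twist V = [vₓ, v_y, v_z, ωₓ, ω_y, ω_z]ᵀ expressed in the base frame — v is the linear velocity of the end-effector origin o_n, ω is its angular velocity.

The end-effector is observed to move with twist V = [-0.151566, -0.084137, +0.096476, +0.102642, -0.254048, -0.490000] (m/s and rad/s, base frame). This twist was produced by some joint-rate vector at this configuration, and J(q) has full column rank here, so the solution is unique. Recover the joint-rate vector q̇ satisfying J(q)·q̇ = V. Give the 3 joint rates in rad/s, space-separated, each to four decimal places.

0.1640 -0.6540 0.2740

o_n = [0.4638, 0.1256, 0.6622]
J₁: ẑ×o_n = [-0.1256, 0.4638, 0.0000], ω = ẑ
J2: z=[0.0000, 0.0000, 1.0000] o=[0.3228, 0.0686, 0.0000] → [-0.0570, 0.1410, 0.0000, 0.0000, 0.0000, 1.0000]
J3: z=[0.3746, -0.9272, 0.0000] o=[0.1374, -0.0063, 0.0000] → [-0.6140, -0.2481, 0.3521, 0.3746, -0.9272, 0.0000]
q̇ = J⁺·V = [0.1640, -0.6540, 0.2740]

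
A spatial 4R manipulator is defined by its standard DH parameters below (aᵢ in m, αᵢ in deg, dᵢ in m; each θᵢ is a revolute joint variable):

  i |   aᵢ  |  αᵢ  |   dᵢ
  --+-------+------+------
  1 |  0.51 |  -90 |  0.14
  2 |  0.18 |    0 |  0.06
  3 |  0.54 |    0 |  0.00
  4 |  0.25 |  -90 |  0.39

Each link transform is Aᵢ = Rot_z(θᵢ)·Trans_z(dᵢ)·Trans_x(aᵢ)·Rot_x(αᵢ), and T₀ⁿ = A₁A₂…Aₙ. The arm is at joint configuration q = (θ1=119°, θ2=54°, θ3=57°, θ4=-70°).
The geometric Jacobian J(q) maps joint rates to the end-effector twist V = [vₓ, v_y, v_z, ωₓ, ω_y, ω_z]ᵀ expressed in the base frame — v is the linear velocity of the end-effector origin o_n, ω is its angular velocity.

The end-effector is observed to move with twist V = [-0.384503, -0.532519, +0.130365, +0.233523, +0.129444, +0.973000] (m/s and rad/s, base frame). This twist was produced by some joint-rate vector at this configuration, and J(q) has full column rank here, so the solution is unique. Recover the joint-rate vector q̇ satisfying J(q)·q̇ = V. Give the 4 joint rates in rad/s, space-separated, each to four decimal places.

o_n = [-0.6898, 0.3162, -0.6738]
J₁: ẑ×o_n = [-0.3162, -0.6898, 0.0000], ω = ẑ
J2: z=[-0.8746, -0.4848, 0.0000] o=[-0.2473, 0.4461, 0.1400] → [0.3945, -0.7117, -0.1010, -0.8746, -0.4848, 0.0000]
J3: z=[-0.8746, -0.4848, 0.0000] o=[-0.3510, 0.5095, -0.0056] → [0.3239, -0.5844, 0.0048, -0.8746, -0.4848, 0.0000]
J4: z=[-0.8746, -0.4848, 0.0000] o=[-0.2572, 0.3402, -0.5098] → [0.0795, -0.1435, -0.1887, -0.8746, -0.4848, 0.0000]
q̇ = J⁺·V = [0.9730, -0.7670, 0.7610, -0.2610]

0.9730 -0.7670 0.7610 -0.2610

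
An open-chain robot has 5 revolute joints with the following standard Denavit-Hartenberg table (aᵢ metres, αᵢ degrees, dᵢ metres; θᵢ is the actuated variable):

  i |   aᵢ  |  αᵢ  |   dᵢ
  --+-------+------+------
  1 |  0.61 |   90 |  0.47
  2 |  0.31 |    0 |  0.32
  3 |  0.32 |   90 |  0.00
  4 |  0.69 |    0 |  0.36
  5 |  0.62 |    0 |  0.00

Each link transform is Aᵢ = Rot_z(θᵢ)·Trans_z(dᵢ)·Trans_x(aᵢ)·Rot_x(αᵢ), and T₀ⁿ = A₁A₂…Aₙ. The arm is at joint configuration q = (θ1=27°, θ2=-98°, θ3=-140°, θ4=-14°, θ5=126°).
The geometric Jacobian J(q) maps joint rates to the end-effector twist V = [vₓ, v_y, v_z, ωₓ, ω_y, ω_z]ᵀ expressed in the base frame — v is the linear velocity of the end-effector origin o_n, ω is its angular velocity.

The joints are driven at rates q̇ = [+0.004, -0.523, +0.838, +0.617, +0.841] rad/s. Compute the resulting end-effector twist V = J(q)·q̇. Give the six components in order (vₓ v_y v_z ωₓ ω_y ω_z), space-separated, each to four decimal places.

0.0058 -0.0785 -0.6311 1.2447 0.2807 0.7766

o_n = [0.7500, -0.4348, 0.9960]
J₁: ẑ×o_n = [0.4348, 0.7500, -0.0000], ω = ẑ
J2: z=[0.4540, -0.8910, 0.0000] o=[0.5435, 0.2769, 0.4700] → [-0.4686, -0.2388, -0.1391, 0.4540, -0.8910, 0.0000]
J3: z=[0.4540, -0.8910, 0.0000] o=[0.6503, -0.0278, 0.1630] → [-0.7422, -0.3782, -0.0960, 0.4540, -0.8910, 0.0000]
J4: z=[0.7556, 0.3850, 0.5299] o=[0.4993, -0.1048, 0.4344] → [0.3911, -0.2915, -0.3459, 0.7556, 0.3850, 0.5299]
J5: z=[0.7556, 0.3850, 0.5299] o=[0.3794, 0.0215, 1.1929] → [0.1660, 0.3452, -0.4875, 0.7556, 0.3850, 0.5299]
V = J·q̇ = [0.0058, -0.0785, -0.6311, 1.2447, 0.2807, 0.7766]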